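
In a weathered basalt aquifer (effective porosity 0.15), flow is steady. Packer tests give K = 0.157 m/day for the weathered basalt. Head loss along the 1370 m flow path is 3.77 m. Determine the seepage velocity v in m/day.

0.00288

Hydraulic gradient i = Δh / L = 3.77 / 1370 = 0.002752.
Darcy flux q = K · i = 0.1570 × 0.002752 = 0.0004320 m/day.
Seepage velocity v = q / n_e = 0.0004320 / 0.15 = 0.002880 m/day.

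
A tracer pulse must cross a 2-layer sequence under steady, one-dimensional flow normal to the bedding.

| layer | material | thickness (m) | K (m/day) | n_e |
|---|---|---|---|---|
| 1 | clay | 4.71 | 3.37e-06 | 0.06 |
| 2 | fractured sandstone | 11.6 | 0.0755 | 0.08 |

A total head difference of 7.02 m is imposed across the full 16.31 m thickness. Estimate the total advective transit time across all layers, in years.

With flow normal to the layers, continuity requires the same specific discharge q through every layer.
Σ(b_i/K_i) = 4.71/3.37e-06 + 11.6/0.0755 = 1.398e+06 d.
q = Δh / Σ(b_i/K_i) = 7.02 / 1.398e+06 = 5.022e-06 m/day.
In each layer the seepage velocity is v_i = q/n_i, so the layer transit time is t_i = b_i·n_i / q:
  layer 1 (clay): t_1 = 4.71 × 0.06 / 5.022e-06 = 56270 d
  layer 2 (fractured sandstone): t_2 = 11.6 × 0.08 / 5.022e-06 = 1.848e+05 d
Total t = Σ t_i = 2.410e+05 days = 660.0 years.

660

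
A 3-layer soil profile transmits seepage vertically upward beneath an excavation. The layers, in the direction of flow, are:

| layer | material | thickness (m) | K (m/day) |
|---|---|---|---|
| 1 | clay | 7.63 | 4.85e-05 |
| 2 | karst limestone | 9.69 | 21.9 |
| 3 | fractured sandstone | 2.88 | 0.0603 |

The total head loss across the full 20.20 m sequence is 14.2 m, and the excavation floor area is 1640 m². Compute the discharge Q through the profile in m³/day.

Flow is perpendicular to layering, so the layers act in series and the equivalent K is the thickness-weighted harmonic mean.
Total thickness L = 7.63 + 9.69 + 2.88 = 20.20 m.
Σ(b_i/K_i) = 7.63/4.85e-05 + 9.69/21.9 + 2.88/0.0603 = 1.574e+05 d.
K_eq = L / Σ(b_i/K_i) = 20.20 / 1.574e+05 = 0.0001284 m/day.
Q = K_eq · A · (Δh/L) = 0.0001284 × 1640 × (14.2/20.20) = 0.1480 m³/day.

0.148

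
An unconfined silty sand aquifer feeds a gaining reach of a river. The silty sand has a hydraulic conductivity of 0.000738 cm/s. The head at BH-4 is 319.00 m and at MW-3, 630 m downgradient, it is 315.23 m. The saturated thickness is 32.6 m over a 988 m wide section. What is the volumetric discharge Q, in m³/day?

123

Convert K: 0.000738 cm/s × 864 = 0.6376 m/day.
Cross-sectional area A = 988 × 32.6 = 32209 m².
Hydraulic gradient i = (319.00 − 315.23) / 630 = 3.77 / 630 = 0.005984.
Darcy's law: Q = K · A · i = 0.6376 × 32209 × 0.005984 = 122.9 m³/day.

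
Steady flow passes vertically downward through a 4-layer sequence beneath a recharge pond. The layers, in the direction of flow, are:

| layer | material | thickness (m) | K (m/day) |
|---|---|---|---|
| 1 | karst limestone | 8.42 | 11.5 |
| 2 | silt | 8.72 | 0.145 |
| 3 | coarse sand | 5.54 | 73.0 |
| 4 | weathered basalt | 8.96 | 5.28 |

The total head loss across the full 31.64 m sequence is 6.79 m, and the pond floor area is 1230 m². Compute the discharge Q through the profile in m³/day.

Flow is perpendicular to layering, so the layers act in series and the equivalent K is the thickness-weighted harmonic mean.
Total thickness L = 8.42 + 8.72 + 5.54 + 8.96 = 31.64 m.
Σ(b_i/K_i) = 8.42/11.5 + 8.72/0.145 + 5.54/73.0 + 8.96/5.28 = 62.64 d.
K_eq = L / Σ(b_i/K_i) = 31.64 / 62.64 = 0.5051 m/day.
Q = K_eq · A · (Δh/L) = 0.5051 × 1230 × (6.79/31.64) = 133.3 m³/day.

133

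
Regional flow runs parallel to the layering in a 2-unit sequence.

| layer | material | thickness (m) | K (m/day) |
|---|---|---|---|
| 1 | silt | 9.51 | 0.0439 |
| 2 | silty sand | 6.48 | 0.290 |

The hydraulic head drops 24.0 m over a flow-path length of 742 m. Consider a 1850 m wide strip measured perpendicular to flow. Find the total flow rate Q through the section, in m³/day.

137

Flow is parallel to layering, so each bed carries its own Darcy discharge and the transmissivities add.
Σ(K_i·b_i) = 0.0439×9.51 + 0.290×6.48 = 2.297 m²/day.
Hydraulic gradient i = Δh / L = 24.0 / 742 = 0.03235.
Q = Σ(K_i·b_i) · W · i = 2.297 × 1850 × 0.03235 = 137.4 m³/day.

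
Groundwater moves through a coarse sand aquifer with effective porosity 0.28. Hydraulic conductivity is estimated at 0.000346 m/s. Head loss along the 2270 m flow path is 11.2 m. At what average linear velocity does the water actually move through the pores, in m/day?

Convert K: 0.000346 m/s × 86400 = 29.89 m/day.
Hydraulic gradient i = Δh / L = 11.2 / 2270 = 0.004934.
Darcy flux q = K · i = 29.89 × 0.004934 = 0.1475 m/day.
Seepage velocity v = q / n_e = 0.1475 / 0.28 = 0.5268 m/day.

0.527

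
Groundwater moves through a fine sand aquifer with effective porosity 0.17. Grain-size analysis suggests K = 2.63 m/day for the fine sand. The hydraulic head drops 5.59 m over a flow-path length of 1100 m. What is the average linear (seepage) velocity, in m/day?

0.0786

Hydraulic gradient i = Δh / L = 5.59 / 1100 = 0.005082.
Darcy flux q = K · i = 2.630 × 0.005082 = 0.01337 m/day.
Seepage velocity v = q / n_e = 0.01337 / 0.17 = 0.07862 m/day.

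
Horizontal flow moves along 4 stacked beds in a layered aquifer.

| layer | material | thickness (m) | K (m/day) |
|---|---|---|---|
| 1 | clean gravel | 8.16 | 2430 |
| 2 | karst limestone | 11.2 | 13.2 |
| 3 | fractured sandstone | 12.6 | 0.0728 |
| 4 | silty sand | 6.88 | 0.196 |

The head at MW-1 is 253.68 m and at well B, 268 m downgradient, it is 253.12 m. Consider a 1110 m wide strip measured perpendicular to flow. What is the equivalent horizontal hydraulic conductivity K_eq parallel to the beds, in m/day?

Flow is parallel to layering, so each bed carries its own Darcy discharge and the transmissivities add.
Σ(K_i·b_i) = 2430×8.16 + 13.2×11.2 + 0.0728×12.6 + 0.196×6.88 = 19979 m²/day.
Total thickness b = 38.84 m, so K_eq = Σ(K_i·b_i)/b = 514.4 m/day.

514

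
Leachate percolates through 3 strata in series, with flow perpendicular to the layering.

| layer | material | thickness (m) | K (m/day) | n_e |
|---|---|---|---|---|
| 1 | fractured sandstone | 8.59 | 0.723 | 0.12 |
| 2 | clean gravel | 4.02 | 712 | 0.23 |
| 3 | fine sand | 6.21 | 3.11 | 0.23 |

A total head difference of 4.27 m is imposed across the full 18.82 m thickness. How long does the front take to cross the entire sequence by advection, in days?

With flow normal to the layers, continuity requires the same specific discharge q through every layer.
Σ(b_i/K_i) = 8.59/0.723 + 4.02/712 + 6.21/3.11 = 13.88 d.
q = Δh / Σ(b_i/K_i) = 4.27 / 13.88 = 0.3076 m/day.
In each layer the seepage velocity is v_i = q/n_i, so the layer transit time is t_i = b_i·n_i / q:
  layer 1 (fractured sandstone): t_1 = 8.59 × 0.12 / 0.3076 = 3.352 d
  layer 2 (clean gravel): t_2 = 4.02 × 0.23 / 0.3076 = 3.006 d
  layer 3 (fine sand): t_3 = 6.21 × 0.23 / 0.3076 = 4.644 d
Total t = Σ t_i = 11.00 days.

11.0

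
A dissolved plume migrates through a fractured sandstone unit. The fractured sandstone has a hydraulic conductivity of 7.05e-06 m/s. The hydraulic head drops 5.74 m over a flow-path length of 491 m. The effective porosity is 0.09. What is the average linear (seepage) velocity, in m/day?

Convert K: 7.05e-06 m/s × 86400 = 0.6091 m/day.
Hydraulic gradient i = Δh / L = 5.74 / 491 = 0.01169.
Darcy flux q = K · i = 0.6091 × 0.01169 = 0.007121 m/day.
Seepage velocity v = q / n_e = 0.007121 / 0.09 = 0.07912 m/day.

0.0791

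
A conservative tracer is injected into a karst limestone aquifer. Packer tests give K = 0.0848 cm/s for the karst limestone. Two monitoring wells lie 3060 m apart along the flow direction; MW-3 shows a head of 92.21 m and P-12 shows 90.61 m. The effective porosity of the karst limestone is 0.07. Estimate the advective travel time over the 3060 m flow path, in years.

15.3

Convert K: 0.0848 cm/s × 864 = 73.27 m/day.
Hydraulic gradient i = (92.21 − 90.61) / 3060 = 1.6 / 3060 = 0.0005229.
Darcy flux q = K · i = 73.27 × 0.0005229 = 0.03831 m/day.
Seepage velocity v = q / n_e = 0.03831 / 0.07 = 0.5473 m/day.
Travel time t = L / v = 3060 / 0.5473 = 5591 days = 15.31 years.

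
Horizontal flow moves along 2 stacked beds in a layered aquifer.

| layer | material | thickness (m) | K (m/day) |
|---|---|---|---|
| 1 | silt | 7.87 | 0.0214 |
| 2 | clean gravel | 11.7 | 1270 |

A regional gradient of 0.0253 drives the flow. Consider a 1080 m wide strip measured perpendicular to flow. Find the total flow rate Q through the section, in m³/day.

406000

Flow is parallel to layering, so each bed carries its own Darcy discharge and the transmissivities add.
Σ(K_i·b_i) = 0.0214×7.87 + 1270×11.7 = 14859 m²/day.
Hydraulic gradient i = 0.0253.
Q = Σ(K_i·b_i) · W · i = 14859 × 1080 × 0.02530 = 4.060e+05 m³/day.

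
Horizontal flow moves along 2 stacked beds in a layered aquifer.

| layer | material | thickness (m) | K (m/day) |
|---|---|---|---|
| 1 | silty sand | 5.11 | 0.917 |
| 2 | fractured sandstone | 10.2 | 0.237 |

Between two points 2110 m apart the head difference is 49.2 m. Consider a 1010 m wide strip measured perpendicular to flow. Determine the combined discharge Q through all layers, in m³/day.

Flow is parallel to layering, so each bed carries its own Darcy discharge and the transmissivities add.
Σ(K_i·b_i) = 0.917×5.11 + 0.237×10.2 = 7.103 m²/day.
Hydraulic gradient i = Δh / L = 49.2 / 2110 = 0.02332.
Q = Σ(K_i·b_i) · W · i = 7.103 × 1010 × 0.02332 = 167.3 m³/day.

167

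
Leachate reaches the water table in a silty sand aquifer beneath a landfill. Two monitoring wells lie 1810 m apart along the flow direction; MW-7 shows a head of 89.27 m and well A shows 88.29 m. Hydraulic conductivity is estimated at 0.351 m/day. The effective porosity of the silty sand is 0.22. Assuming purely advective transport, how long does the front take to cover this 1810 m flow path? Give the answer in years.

Hydraulic gradient i = (89.27 − 88.29) / 1810 = 0.98 / 1810 = 0.0005414.
Darcy flux q = K · i = 0.3510 × 0.0005414 = 0.0001900 m/day.
Seepage velocity v = q / n_e = 0.0001900 / 0.22 = 0.0008638 m/day.
Travel time t = L / v = 1810 / 0.0008638 = 2.095e+06 days = 5737 years.

5740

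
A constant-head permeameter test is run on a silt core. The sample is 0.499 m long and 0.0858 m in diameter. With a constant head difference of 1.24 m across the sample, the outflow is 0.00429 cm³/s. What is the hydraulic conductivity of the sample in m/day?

Cross-sectional area A = π·(d/2)² = π × (0.0858/2)² = 0.005782 m².
Convert discharge: 0.00429 cm³/s = 4.290e-09 m³/s.
Darcy's law rearranged: K = Q·L / (A·Δh) = 4.290e-09 × 0.499 / (0.005782 × 1.24) = 2.986e-07 m/s = 0.02580 m/day.

0.0258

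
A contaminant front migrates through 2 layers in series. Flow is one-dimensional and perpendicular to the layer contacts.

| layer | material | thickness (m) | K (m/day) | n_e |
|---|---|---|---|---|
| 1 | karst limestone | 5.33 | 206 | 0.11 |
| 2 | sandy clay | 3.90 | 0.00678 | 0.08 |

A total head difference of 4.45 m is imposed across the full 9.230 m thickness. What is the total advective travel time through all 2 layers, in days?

With flow normal to the layers, continuity requires the same specific discharge q through every layer.
Σ(b_i/K_i) = 5.33/206 + 3.90/0.00678 = 575.2 d.
q = Δh / Σ(b_i/K_i) = 4.45 / 575.2 = 0.007736 m/day.
In each layer the seepage velocity is v_i = q/n_i, so the layer transit time is t_i = b_i·n_i / q:
  layer 1 (karst limestone): t_1 = 5.33 × 0.11 / 0.007736 = 75.79 d
  layer 2 (sandy clay): t_2 = 3.90 × 0.08 / 0.007736 = 40.33 d
Total t = Σ t_i = 116.1 days.

116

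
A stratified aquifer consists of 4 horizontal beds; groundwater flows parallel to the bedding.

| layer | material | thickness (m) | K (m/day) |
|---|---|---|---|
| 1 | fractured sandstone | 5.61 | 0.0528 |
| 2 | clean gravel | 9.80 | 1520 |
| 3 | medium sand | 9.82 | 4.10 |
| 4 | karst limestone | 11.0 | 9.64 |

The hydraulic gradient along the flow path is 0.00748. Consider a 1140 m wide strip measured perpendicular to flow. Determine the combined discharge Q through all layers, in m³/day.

128000

Flow is parallel to layering, so each bed carries its own Darcy discharge and the transmissivities add.
Σ(K_i·b_i) = 0.0528×5.61 + 1520×9.80 + 4.10×9.82 + 9.64×11.0 = 15043 m²/day.
Hydraulic gradient i = 0.00748.
Q = Σ(K_i·b_i) · W · i = 15043 × 1140 × 0.007480 = 1.283e+05 m³/day.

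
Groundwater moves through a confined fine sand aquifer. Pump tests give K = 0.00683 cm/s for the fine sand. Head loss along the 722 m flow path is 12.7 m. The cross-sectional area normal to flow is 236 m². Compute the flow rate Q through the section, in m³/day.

Convert K: 0.00683 cm/s × 864 = 5.901 m/day.
Hydraulic gradient i = Δh / L = 12.7 / 722 = 0.01759.
Darcy's law: Q = K · A · i = 5.901 × 236.0 × 0.01759 = 24.50 m³/day.

24.5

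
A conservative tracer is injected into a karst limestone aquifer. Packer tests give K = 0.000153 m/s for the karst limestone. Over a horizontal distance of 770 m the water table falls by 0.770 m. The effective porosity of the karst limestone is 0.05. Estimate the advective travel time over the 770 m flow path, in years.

7.97

Convert K: 0.000153 m/s × 86400 = 13.22 m/day.
Hydraulic gradient i = Δh / L = 0.770 / 770 = 0.001000.
Darcy flux q = K · i = 13.22 × 0.001000 = 0.01322 m/day.
Seepage velocity v = q / n_e = 0.01322 / 0.05 = 0.2644 m/day.
Travel time t = L / v = 770 / 0.2644 = 2912 days = 7.974 years.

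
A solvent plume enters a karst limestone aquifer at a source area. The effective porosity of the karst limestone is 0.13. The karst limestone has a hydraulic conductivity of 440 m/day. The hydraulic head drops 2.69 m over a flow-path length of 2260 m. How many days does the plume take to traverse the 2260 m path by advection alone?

Hydraulic gradient i = Δh / L = 2.69 / 2260 = 0.001190.
Darcy flux q = K · i = 440.0 × 0.001190 = 0.5237 m/day.
Seepage velocity v = q / n_e = 0.5237 / 0.13 = 4.029 m/day.
Travel time t = L / v = 2260 / 4.029 = 561.0 days.

561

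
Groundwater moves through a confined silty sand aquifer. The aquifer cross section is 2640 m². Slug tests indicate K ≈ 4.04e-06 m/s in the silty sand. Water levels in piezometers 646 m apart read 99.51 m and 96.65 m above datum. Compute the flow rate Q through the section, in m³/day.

Convert K: 4.04e-06 m/s × 86400 = 0.3491 m/day.
Hydraulic gradient i = (99.51 − 96.65) / 646 = 2.86 / 646 = 0.004427.
Darcy's law: Q = K · A · i = 0.3491 × 2640 × 0.004427 = 4.080 m³/day.

4.08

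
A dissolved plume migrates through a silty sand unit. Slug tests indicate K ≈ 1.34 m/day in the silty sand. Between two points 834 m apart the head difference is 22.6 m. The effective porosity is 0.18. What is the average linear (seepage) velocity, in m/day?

Hydraulic gradient i = Δh / L = 22.6 / 834 = 0.02710.
Darcy flux q = K · i = 1.340 × 0.02710 = 0.03631 m/day.
Seepage velocity v = q / n_e = 0.03631 / 0.18 = 0.2017 m/day.

0.202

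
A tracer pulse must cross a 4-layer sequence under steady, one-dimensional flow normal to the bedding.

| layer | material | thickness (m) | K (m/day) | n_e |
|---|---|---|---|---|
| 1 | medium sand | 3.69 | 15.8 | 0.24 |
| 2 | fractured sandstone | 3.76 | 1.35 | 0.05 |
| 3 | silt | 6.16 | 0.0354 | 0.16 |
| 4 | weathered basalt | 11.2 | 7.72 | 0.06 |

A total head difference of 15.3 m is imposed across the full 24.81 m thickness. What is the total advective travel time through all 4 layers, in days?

With flow normal to the layers, continuity requires the same specific discharge q through every layer.
Σ(b_i/K_i) = 3.69/15.8 + 3.76/1.35 + 6.16/0.0354 + 11.2/7.72 = 178.5 d.
q = Δh / Σ(b_i/K_i) = 15.3 / 178.5 = 0.08572 m/day.
In each layer the seepage velocity is v_i = q/n_i, so the layer transit time is t_i = b_i·n_i / q:
  layer 1 (medium sand): t_1 = 3.69 × 0.24 / 0.08572 = 10.33 d
  layer 2 (fractured sandstone): t_2 = 3.76 × 0.05 / 0.08572 = 2.193 d
  layer 3 (silt): t_3 = 6.16 × 0.16 / 0.08572 = 11.50 d
  layer 4 (weathered basalt): t_4 = 11.2 × 0.06 / 0.08572 = 7.839 d
Total t = Σ t_i = 31.86 days.

31.9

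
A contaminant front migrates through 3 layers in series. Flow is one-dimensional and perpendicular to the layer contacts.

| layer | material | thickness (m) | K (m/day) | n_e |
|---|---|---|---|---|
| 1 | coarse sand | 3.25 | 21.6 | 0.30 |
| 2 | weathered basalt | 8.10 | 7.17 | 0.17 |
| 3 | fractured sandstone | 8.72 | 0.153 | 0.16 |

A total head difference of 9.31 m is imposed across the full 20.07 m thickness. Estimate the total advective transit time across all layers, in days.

With flow normal to the layers, continuity requires the same specific discharge q through every layer.
Σ(b_i/K_i) = 3.25/21.6 + 8.10/7.17 + 8.72/0.153 = 58.27 d.
q = Δh / Σ(b_i/K_i) = 9.31 / 58.27 = 0.1598 m/day.
In each layer the seepage velocity is v_i = q/n_i, so the layer transit time is t_i = b_i·n_i / q:
  layer 1 (coarse sand): t_1 = 3.25 × 0.30 / 0.1598 = 6.103 d
  layer 2 (weathered basalt): t_2 = 8.10 × 0.17 / 0.1598 = 8.619 d
  layer 3 (fractured sandstone): t_3 = 8.72 × 0.16 / 0.1598 = 8.733 d
Total t = Σ t_i = 23.45 days.

23.5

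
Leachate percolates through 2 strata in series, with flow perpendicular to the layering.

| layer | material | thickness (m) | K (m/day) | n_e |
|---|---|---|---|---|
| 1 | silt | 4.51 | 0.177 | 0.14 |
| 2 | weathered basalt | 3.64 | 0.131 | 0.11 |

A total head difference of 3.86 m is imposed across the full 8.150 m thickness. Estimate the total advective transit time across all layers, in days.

With flow normal to the layers, continuity requires the same specific discharge q through every layer.
Σ(b_i/K_i) = 4.51/0.177 + 3.64/0.131 = 53.27 d.
q = Δh / Σ(b_i/K_i) = 3.86 / 53.27 = 0.07247 m/day.
In each layer the seepage velocity is v_i = q/n_i, so the layer transit time is t_i = b_i·n_i / q:
  layer 1 (silt): t_1 = 4.51 × 0.14 / 0.07247 = 8.713 d
  layer 2 (weathered basalt): t_2 = 3.64 × 0.11 / 0.07247 = 5.525 d
Total t = Σ t_i = 14.24 days.

14.2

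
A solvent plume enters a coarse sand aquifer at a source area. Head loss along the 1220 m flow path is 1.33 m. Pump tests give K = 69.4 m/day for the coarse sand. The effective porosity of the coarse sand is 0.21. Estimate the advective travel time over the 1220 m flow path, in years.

Hydraulic gradient i = Δh / L = 1.33 / 1220 = 0.001090.
Darcy flux q = K · i = 69.40 × 0.001090 = 0.07566 m/day.
Seepage velocity v = q / n_e = 0.07566 / 0.21 = 0.3603 m/day.
Travel time t = L / v = 1220 / 0.3603 = 3386 days = 9.271 years.

9.27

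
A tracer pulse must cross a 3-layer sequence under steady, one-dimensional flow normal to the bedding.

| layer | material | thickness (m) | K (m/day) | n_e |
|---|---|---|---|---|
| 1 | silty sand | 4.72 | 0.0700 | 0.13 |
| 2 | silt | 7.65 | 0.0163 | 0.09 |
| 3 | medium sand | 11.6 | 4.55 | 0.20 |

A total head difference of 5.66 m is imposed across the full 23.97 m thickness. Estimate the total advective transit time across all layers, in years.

0.945

With flow normal to the layers, continuity requires the same specific discharge q through every layer.
Σ(b_i/K_i) = 4.72/0.0700 + 7.65/0.0163 + 11.6/4.55 = 539.3 d.
q = Δh / Σ(b_i/K_i) = 5.66 / 539.3 = 0.01050 m/day.
In each layer the seepage velocity is v_i = q/n_i, so the layer transit time is t_i = b_i·n_i / q:
  layer 1 (silty sand): t_1 = 4.72 × 0.13 / 0.01050 = 58.47 d
  layer 2 (silt): t_2 = 7.65 × 0.09 / 0.01050 = 65.60 d
  layer 3 (medium sand): t_3 = 11.6 × 0.20 / 0.01050 = 221.1 d
Total t = Σ t_i = 345.1 days = 0.9449 years.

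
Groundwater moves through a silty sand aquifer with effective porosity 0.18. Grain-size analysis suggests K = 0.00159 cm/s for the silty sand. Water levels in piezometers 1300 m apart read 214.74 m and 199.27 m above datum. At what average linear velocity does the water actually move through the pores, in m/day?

0.0908

Convert K: 0.00159 cm/s × 864 = 1.374 m/day.
Hydraulic gradient i = (214.74 − 199.27) / 1300 = 15.47 / 1300 = 0.01190.
Darcy flux q = K · i = 1.374 × 0.01190 = 0.01635 m/day.
Seepage velocity v = q / n_e = 0.01635 / 0.18 = 0.09082 m/day.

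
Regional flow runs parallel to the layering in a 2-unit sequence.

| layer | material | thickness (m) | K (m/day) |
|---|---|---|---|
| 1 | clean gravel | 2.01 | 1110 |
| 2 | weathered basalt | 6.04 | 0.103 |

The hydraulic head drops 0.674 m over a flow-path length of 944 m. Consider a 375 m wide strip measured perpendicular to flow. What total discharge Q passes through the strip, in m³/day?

598

Flow is parallel to layering, so each bed carries its own Darcy discharge and the transmissivities add.
Σ(K_i·b_i) = 1110×2.01 + 0.103×6.04 = 2232 m²/day.
Hydraulic gradient i = Δh / L = 0.674 / 944 = 0.0007140.
Q = Σ(K_i·b_i) · W · i = 2232 × 375 × 0.0007140 = 597.5 m³/day.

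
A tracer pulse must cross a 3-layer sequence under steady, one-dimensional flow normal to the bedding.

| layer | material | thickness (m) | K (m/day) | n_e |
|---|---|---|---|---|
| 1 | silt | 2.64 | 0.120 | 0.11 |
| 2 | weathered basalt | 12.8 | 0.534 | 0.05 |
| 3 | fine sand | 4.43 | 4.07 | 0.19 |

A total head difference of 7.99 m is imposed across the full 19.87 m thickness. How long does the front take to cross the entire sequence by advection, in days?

With flow normal to the layers, continuity requires the same specific discharge q through every layer.
Σ(b_i/K_i) = 2.64/0.120 + 12.8/0.534 + 4.43/4.07 = 47.06 d.
q = Δh / Σ(b_i/K_i) = 7.99 / 47.06 = 0.1698 m/day.
In each layer the seepage velocity is v_i = q/n_i, so the layer transit time is t_i = b_i·n_i / q:
  layer 1 (silt): t_1 = 2.64 × 0.11 / 0.1698 = 1.710 d
  layer 2 (weathered basalt): t_2 = 12.8 × 0.05 / 0.1698 = 3.769 d
  layer 3 (fine sand): t_3 = 4.43 × 0.19 / 0.1698 = 4.957 d
Total t = Σ t_i = 10.44 days.

10.4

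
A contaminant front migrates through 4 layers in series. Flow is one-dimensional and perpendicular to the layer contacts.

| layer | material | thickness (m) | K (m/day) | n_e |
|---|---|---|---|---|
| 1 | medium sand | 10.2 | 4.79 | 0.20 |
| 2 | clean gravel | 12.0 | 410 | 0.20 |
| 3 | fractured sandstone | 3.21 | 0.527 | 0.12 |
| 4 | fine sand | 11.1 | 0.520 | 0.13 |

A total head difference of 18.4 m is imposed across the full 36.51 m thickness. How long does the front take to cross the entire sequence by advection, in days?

10.1

With flow normal to the layers, continuity requires the same specific discharge q through every layer.
Σ(b_i/K_i) = 10.2/4.79 + 12.0/410 + 3.21/0.527 + 11.1/0.520 = 29.60 d.
q = Δh / Σ(b_i/K_i) = 18.4 / 29.60 = 0.6217 m/day.
In each layer the seepage velocity is v_i = q/n_i, so the layer transit time is t_i = b_i·n_i / q:
  layer 1 (medium sand): t_1 = 10.2 × 0.20 / 0.6217 = 3.281 d
  layer 2 (clean gravel): t_2 = 12.0 × 0.20 / 0.6217 = 3.860 d
  layer 3 (fractured sandstone): t_3 = 3.21 × 0.12 / 0.6217 = 0.6196 d
  layer 4 (fine sand): t_4 = 11.1 × 0.13 / 0.6217 = 2.321 d
Total t = Σ t_i = 10.08 days.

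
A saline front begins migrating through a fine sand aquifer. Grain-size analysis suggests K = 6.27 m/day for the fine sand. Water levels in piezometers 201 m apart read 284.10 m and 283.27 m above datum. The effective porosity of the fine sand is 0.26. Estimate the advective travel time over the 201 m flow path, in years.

5.53

Hydraulic gradient i = (284.10 − 283.27) / 201 = 0.83 / 201 = 0.004129.
Darcy flux q = K · i = 6.270 × 0.004129 = 0.02589 m/day.
Seepage velocity v = q / n_e = 0.02589 / 0.26 = 0.09958 m/day.
Travel time t = L / v = 201 / 0.09958 = 2018 days = 5.526 years.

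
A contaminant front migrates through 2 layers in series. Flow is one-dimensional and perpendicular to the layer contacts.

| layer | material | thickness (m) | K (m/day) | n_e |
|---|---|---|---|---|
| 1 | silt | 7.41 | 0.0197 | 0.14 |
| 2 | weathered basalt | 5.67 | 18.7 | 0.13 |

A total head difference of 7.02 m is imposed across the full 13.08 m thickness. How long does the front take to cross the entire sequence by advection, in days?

95.2

With flow normal to the layers, continuity requires the same specific discharge q through every layer.
Σ(b_i/K_i) = 7.41/0.0197 + 5.67/18.7 = 376.4 d.
q = Δh / Σ(b_i/K_i) = 7.02 / 376.4 = 0.01865 m/day.
In each layer the seepage velocity is v_i = q/n_i, so the layer transit time is t_i = b_i·n_i / q:
  layer 1 (silt): t_1 = 7.41 × 0.14 / 0.01865 = 55.63 d
  layer 2 (weathered basalt): t_2 = 5.67 × 0.13 / 0.01865 = 39.53 d
Total t = Σ t_i = 95.16 days.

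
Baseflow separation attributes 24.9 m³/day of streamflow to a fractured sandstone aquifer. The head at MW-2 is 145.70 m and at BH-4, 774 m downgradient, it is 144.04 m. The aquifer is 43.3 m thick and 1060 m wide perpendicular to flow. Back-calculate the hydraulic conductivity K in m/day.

0.253

Cross-sectional area A = 1060 × 43.3 = 45898 m².
Hydraulic gradient i = (145.70 − 144.04) / 774 = 1.66 / 774 = 0.002145.
From Q = K·A·i, K = Q / (A·i) = 24.9 / (45898 × 0.002145) = 0.2530 m/day.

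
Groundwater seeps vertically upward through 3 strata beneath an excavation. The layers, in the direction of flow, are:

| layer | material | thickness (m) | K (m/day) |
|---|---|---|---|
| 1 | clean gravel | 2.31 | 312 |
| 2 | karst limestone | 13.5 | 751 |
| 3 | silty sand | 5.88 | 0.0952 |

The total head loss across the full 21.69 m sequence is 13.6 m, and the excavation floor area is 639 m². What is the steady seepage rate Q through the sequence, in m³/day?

Flow is perpendicular to layering, so the layers act in series and the equivalent K is the thickness-weighted harmonic mean.
Total thickness L = 2.31 + 13.5 + 5.88 = 21.69 m.
Σ(b_i/K_i) = 2.31/312 + 13.5/751 + 5.88/0.0952 = 61.79 d.
K_eq = L / Σ(b_i/K_i) = 21.69 / 61.79 = 0.3510 m/day.
Q = K_eq · A · (Δh/L) = 0.3510 × 639 × (13.6/21.69) = 140.6 m³/day.

141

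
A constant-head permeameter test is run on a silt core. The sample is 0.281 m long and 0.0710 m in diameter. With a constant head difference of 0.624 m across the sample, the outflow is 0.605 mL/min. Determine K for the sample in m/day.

Cross-sectional area A = π·(d/2)² = π × (0.0710/2)² = 0.003959 m².
Convert discharge: 0.605 mL/min = 1.008e-08 m³/s.
Darcy's law rearranged: K = Q·L / (A·Δh) = 1.008e-08 × 0.281 / (0.003959 × 0.624) = 1.147e-06 m/s = 0.09909 m/day.

0.0991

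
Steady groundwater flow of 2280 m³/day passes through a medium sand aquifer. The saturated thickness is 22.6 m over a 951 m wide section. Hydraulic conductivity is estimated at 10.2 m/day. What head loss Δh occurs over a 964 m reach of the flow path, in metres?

Cross-sectional area A = 951 × 22.6 = 21493 m².
From Q = K·A·i, i = Q / (K·A) = 2280 / (10.20 × 21493) = 0.01040.
Head loss Δh = i · L = 0.01040 × 964 = 10.03 m.

10.0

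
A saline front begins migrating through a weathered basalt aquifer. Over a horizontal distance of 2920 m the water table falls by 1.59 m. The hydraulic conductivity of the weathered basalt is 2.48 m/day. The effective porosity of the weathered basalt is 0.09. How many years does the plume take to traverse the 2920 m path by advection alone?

533

Hydraulic gradient i = Δh / L = 1.59 / 2920 = 0.0005445.
Darcy flux q = K · i = 2.480 × 0.0005445 = 0.001350 m/day.
Seepage velocity v = q / n_e = 0.001350 / 0.09 = 0.01500 m/day.
Travel time t = L / v = 2920 / 0.01500 = 1.946e+05 days = 532.8 years.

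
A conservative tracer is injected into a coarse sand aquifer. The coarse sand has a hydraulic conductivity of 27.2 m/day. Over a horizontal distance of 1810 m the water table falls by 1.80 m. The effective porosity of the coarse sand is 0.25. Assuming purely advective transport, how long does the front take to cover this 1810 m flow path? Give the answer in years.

Hydraulic gradient i = Δh / L = 1.80 / 1810 = 0.0009945.
Darcy flux q = K · i = 27.20 × 0.0009945 = 0.02705 m/day.
Seepage velocity v = q / n_e = 0.02705 / 0.25 = 0.1082 m/day.
Travel time t = L / v = 1810 / 0.1082 = 16728 days = 45.80 years.

45.8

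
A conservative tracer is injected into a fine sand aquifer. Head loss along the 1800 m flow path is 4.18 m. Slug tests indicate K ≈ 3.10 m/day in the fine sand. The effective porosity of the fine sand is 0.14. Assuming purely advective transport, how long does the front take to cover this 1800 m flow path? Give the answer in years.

Hydraulic gradient i = Δh / L = 4.18 / 1800 = 0.002322.
Darcy flux q = K · i = 3.100 × 0.002322 = 0.007199 m/day.
Seepage velocity v = q / n_e = 0.007199 / 0.14 = 0.05142 m/day.
Travel time t = L / v = 1800 / 0.05142 = 35005 days = 95.84 years.

95.8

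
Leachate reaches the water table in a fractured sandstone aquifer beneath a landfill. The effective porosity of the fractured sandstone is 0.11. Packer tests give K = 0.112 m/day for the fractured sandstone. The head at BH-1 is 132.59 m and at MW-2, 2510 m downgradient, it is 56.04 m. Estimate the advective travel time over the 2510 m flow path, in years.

221

Hydraulic gradient i = (132.59 − 56.04) / 2510 = 76.55 / 2510 = 0.03050.
Darcy flux q = K · i = 0.1120 × 0.03050 = 0.003416 m/day.
Seepage velocity v = q / n_e = 0.003416 / 0.11 = 0.03105 m/day.
Travel time t = L / v = 2510 / 0.03105 = 80831 days = 221.3 years.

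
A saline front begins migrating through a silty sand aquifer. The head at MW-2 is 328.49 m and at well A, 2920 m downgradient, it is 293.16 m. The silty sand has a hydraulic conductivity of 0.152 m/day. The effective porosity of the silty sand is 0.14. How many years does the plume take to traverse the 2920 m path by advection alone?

609

Hydraulic gradient i = (328.49 − 293.16) / 2920 = 35.33 / 2920 = 0.01210.
Darcy flux q = K · i = 0.1520 × 0.01210 = 0.001839 m/day.
Seepage velocity v = q / n_e = 0.001839 / 0.14 = 0.01314 m/day.
Travel time t = L / v = 2920 / 0.01314 = 2.223e+05 days = 608.6 years.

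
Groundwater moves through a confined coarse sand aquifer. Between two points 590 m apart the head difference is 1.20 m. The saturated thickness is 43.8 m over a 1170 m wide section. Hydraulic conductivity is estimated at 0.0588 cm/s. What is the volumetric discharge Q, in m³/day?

Convert K: 0.0588 cm/s × 864 = 50.80 m/day.
Cross-sectional area A = 1170 × 43.8 = 51246 m².
Hydraulic gradient i = Δh / L = 1.20 / 590 = 0.002034.
Darcy's law: Q = K · A · i = 50.80 × 51246 × 0.002034 = 5295 m³/day.

5300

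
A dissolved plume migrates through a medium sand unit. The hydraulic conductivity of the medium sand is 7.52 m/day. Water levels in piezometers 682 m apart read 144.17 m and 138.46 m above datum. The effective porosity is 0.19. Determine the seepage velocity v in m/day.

Hydraulic gradient i = (144.17 − 138.46) / 682 = 5.71 / 682 = 0.008372.
Darcy flux q = K · i = 7.520 × 0.008372 = 0.06296 m/day.
Seepage velocity v = q / n_e = 0.06296 / 0.19 = 0.3314 m/day.

0.331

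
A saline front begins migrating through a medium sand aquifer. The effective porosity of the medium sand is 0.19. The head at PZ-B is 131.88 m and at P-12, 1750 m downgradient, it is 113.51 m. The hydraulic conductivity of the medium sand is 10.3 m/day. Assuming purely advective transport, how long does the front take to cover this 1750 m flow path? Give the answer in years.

Hydraulic gradient i = (131.88 − 113.51) / 1750 = 18.37 / 1750 = 0.01050.
Darcy flux q = K · i = 10.30 × 0.01050 = 0.1081 m/day.
Seepage velocity v = q / n_e = 0.1081 / 0.19 = 0.5691 m/day.
Travel time t = L / v = 1750 / 0.5691 = 3075 days = 8.420 years.

8.42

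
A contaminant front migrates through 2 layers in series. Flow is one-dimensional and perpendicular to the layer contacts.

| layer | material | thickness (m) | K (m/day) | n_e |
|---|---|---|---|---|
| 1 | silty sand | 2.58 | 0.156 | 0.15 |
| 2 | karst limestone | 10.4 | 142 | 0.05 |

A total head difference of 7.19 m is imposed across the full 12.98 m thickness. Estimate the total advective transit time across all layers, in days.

With flow normal to the layers, continuity requires the same specific discharge q through every layer.
Σ(b_i/K_i) = 2.58/0.156 + 10.4/142 = 16.61 d.
q = Δh / Σ(b_i/K_i) = 7.19 / 16.61 = 0.4328 m/day.
In each layer the seepage velocity is v_i = q/n_i, so the layer transit time is t_i = b_i·n_i / q:
  layer 1 (silty sand): t_1 = 2.58 × 0.15 / 0.4328 = 0.8941 d
  layer 2 (karst limestone): t_2 = 10.4 × 0.05 / 0.4328 = 1.201 d
Total t = Σ t_i = 2.096 days.

2.10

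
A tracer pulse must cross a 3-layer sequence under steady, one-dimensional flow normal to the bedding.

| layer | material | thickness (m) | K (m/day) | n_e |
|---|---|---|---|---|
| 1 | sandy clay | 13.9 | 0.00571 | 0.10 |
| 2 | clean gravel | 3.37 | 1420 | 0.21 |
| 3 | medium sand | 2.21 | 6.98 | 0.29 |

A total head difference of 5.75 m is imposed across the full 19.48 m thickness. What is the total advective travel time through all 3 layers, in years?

With flow normal to the layers, continuity requires the same specific discharge q through every layer.
Σ(b_i/K_i) = 13.9/0.00571 + 3.37/1420 + 2.21/6.98 = 2435 d.
q = Δh / Σ(b_i/K_i) = 5.75 / 2435 = 0.002362 m/day.
In each layer the seepage velocity is v_i = q/n_i, so the layer transit time is t_i = b_i·n_i / q:
  layer 1 (sandy clay): t_1 = 13.9 × 0.10 / 0.002362 = 588.5 d
  layer 2 (clean gravel): t_2 = 3.37 × 0.21 / 0.002362 = 299.7 d
  layer 3 (medium sand): t_3 = 2.21 × 0.29 / 0.002362 = 271.4 d
Total t = Σ t_i = 1160 days = 3.175 years.

3.17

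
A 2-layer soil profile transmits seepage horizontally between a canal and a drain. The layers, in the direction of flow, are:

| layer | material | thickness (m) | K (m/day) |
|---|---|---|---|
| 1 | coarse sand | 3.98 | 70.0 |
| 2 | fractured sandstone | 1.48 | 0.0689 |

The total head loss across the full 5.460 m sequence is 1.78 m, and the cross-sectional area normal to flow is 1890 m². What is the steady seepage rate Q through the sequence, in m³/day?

156

Flow is perpendicular to layering, so the layers act in series and the equivalent K is the thickness-weighted harmonic mean.
Total thickness L = 3.98 + 1.48 = 5.460 m.
Σ(b_i/K_i) = 3.98/70.0 + 1.48/0.0689 = 21.54 d.
K_eq = L / Σ(b_i/K_i) = 5.460 / 21.54 = 0.2535 m/day.
Q = K_eq · A · (Δh/L) = 0.2535 × 1890 × (1.78/5.460) = 156.2 m³/day.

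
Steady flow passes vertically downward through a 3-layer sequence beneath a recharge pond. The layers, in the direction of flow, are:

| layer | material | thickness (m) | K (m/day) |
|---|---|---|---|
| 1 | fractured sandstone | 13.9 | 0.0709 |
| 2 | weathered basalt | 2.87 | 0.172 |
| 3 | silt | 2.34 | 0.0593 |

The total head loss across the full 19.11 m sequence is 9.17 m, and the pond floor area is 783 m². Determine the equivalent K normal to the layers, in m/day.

Flow is perpendicular to layering, so the layers act in series and the equivalent K is the thickness-weighted harmonic mean.
Total thickness L = 13.9 + 2.87 + 2.34 = 19.11 m.
Σ(b_i/K_i) = 13.9/0.0709 + 2.87/0.172 + 2.34/0.0593 = 252.2 d.
K_eq = L / Σ(b_i/K_i) = 19.11 / 252.2 = 0.07577 m/day.

0.0758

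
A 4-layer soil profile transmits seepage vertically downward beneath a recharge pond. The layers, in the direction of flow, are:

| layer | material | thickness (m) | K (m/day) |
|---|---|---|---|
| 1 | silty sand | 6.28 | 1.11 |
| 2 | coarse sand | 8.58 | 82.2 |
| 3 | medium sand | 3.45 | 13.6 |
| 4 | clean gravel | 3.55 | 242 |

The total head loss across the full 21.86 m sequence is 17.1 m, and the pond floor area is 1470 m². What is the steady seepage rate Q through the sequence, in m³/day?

4170

Flow is perpendicular to layering, so the layers act in series and the equivalent K is the thickness-weighted harmonic mean.
Total thickness L = 6.28 + 8.58 + 3.45 + 3.55 = 21.86 m.
Σ(b_i/K_i) = 6.28/1.11 + 8.58/82.2 + 3.45/13.6 + 3.55/242 = 6.030 d.
K_eq = L / Σ(b_i/K_i) = 21.86 / 6.030 = 3.625 m/day.
Q = K_eq · A · (Δh/L) = 3.625 × 1470 × (17.1/21.86) = 4168 m³/day.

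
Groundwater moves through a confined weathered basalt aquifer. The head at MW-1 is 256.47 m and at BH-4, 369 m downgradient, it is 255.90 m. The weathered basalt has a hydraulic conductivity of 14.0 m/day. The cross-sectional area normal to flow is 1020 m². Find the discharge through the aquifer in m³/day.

Hydraulic gradient i = (256.47 − 255.90) / 369 = 0.57 / 369 = 0.001545.
Darcy's law: Q = K · A · i = 14.00 × 1020 × 0.001545 = 22.06 m³/day.

22.1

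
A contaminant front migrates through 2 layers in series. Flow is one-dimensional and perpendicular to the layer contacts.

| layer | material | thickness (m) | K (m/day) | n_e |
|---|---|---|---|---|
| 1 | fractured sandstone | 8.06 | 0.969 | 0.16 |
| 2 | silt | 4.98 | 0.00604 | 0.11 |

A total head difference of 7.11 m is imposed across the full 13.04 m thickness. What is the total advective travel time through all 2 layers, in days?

With flow normal to the layers, continuity requires the same specific discharge q through every layer.
Σ(b_i/K_i) = 8.06/0.969 + 4.98/0.00604 = 832.8 d.
q = Δh / Σ(b_i/K_i) = 7.11 / 832.8 = 0.008537 m/day.
In each layer the seepage velocity is v_i = q/n_i, so the layer transit time is t_i = b_i·n_i / q:
  layer 1 (fractured sandstone): t_1 = 8.06 × 0.16 / 0.008537 = 151.1 d
  layer 2 (silt): t_2 = 4.98 × 0.11 / 0.008537 = 64.17 d
Total t = Σ t_i = 215.2 days.

215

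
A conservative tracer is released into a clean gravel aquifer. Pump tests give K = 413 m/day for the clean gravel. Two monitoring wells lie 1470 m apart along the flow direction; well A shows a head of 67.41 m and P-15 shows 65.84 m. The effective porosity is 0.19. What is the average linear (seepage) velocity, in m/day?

2.32

Hydraulic gradient i = (67.41 − 65.84) / 1470 = 1.57 / 1470 = 0.001068.
Darcy flux q = K · i = 413.0 × 0.001068 = 0.4411 m/day.
Seepage velocity v = q / n_e = 0.4411 / 0.19 = 2.322 m/day.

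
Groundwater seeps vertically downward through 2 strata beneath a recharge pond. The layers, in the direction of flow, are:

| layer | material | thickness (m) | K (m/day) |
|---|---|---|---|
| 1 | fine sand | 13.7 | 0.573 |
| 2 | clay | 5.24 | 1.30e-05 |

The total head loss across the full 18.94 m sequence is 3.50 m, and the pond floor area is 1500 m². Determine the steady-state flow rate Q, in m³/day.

Flow is perpendicular to layering, so the layers act in series and the equivalent K is the thickness-weighted harmonic mean.
Total thickness L = 13.7 + 5.24 = 18.94 m.
Σ(b_i/K_i) = 13.7/0.573 + 5.24/1.30e-05 = 4.031e+05 d.
K_eq = L / Σ(b_i/K_i) = 18.94 / 4.031e+05 = 4.699e-05 m/day.
Q = K_eq · A · (Δh/L) = 4.699e-05 × 1500 × (3.50/18.94) = 0.01302 m³/day.

0.0130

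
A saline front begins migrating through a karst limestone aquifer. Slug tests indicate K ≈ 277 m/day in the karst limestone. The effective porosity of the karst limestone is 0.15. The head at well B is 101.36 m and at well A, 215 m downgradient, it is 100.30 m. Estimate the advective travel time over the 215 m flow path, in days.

23.6

Hydraulic gradient i = (101.36 − 100.30) / 215 = 1.06 / 215 = 0.004930.
Darcy flux q = K · i = 277.0 × 0.004930 = 1.366 m/day.
Seepage velocity v = q / n_e = 1.366 / 0.15 = 9.104 m/day.
Travel time t = L / v = 215 / 9.104 = 23.61 days.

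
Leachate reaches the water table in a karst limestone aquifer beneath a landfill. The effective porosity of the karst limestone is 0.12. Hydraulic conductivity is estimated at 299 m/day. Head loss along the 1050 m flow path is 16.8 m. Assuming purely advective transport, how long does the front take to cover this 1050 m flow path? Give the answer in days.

26.3

Hydraulic gradient i = Δh / L = 16.8 / 1050 = 0.01600.
Darcy flux q = K · i = 299.0 × 0.01600 = 4.784 m/day.
Seepage velocity v = q / n_e = 4.784 / 0.12 = 39.87 m/day.
Travel time t = L / v = 1050 / 39.87 = 26.34 days.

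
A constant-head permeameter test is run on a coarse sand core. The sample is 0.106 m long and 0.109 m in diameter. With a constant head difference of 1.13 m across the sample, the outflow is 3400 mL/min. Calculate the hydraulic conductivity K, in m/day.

49.2

Cross-sectional area A = π·(d/2)² = π × (0.109/2)² = 0.009331 m².
Convert discharge: 3400 mL/min = 5.667e-05 m³/s.
Darcy's law rearranged: K = Q·L / (A·Δh) = 5.667e-05 × 0.106 / (0.009331 × 1.13) = 0.0005697 m/s = 49.22 m/day.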